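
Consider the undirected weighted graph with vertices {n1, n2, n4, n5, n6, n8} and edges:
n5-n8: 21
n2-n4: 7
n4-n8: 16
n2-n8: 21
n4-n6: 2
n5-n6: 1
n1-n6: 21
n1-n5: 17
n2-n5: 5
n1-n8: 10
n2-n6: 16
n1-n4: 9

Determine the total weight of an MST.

27

Prim, starting at n2.
Step 1: cheapest edge leaving the tree is n2-n5 (5); add n5.
Step 2: cheapest edge leaving the tree is n5-n6 (1); add n6.
Step 3: cheapest edge leaving the tree is n4-n6 (2); add n4.
Step 4: cheapest edge leaving the tree is n1-n4 (9); add n1.
Step 5: cheapest edge leaving the tree is n1-n8 (10); add n8.
MST edges: n2-n5, n5-n6, n4-n6, n1-n4, n1-n8; total weight 5+1+2+9+10 = 27.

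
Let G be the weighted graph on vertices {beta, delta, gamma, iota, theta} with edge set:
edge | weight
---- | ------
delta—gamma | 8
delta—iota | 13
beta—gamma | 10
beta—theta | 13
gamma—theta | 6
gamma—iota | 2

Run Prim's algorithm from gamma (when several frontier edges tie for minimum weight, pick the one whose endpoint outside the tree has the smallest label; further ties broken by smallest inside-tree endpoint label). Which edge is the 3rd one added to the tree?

Prim's algorithm from gamma:
Step 1: frontier [gamma—iota 2, gamma—theta 6, delta—gamma 8, beta—gamma 10] → take gamma—iota (2); add iota.
Step 2: frontier [gamma—theta 6, delta—gamma 8, beta—gamma 10, delta—iota 13] → take gamma—theta (6); add theta.
Step 3: frontier [delta—gamma 8, beta—gamma 10, delta—iota 13, beta—theta 13] → take delta—gamma (8); add delta.
Step 4: frontier [beta—gamma 10, beta—theta 13] → take beta—gamma (10); add beta.
The 3rd edge added is delta—gamma.

delta-gamma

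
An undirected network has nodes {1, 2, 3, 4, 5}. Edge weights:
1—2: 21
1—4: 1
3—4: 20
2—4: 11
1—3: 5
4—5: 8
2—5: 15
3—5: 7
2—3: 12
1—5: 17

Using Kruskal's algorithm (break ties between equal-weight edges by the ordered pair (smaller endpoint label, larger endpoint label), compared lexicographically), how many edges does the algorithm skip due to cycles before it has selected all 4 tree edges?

1

Sort edges by weight, then run Kruskal:
1—4 (1): add. Components now {1,4} {2} {3} {5}
1—3 (5): add. Components now {1,3,4} {2} {5}
3—5 (7): add. Components now {1,3,4,5} {2}
4—5 (8): skip — 4 and 5 already connected.
2—4 (11): add. Components now {1,2,3,4,5}
Edges rejected before the tree was complete: 1.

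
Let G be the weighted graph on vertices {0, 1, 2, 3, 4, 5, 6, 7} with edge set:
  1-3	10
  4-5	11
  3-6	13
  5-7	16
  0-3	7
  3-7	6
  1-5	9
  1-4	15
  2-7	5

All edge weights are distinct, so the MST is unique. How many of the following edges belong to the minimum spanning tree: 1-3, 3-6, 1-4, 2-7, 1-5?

4

Sort edges by weight, then run Kruskal:
2-7 (5): add — endpoints in different components.
3-7 (6): add — endpoints in different components.
0-3 (7): add — endpoints in different components.
1-5 (9): add — endpoints in different components.
1-3 (10): add — endpoints in different components.
4-5 (11): add — endpoints in different components.
3-6 (13): add — endpoints in different components.
MST edge set: {2-7, 3-7, 0-3, 1-5, 1-3, 4-5, 3-6}.
Of the listed edges, {1-3, 3-6, 2-7, 1-5} are in the MST → 4.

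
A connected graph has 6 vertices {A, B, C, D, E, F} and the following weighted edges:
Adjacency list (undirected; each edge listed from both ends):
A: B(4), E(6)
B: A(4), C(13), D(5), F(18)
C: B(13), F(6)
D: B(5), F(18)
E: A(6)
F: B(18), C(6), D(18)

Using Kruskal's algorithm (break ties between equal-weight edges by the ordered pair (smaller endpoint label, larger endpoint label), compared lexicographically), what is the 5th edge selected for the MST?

B-C

Sort edges by weight, then run Kruskal:
A—B (4): add — endpoints in different components.
B—D (5): add — endpoints in different components.
A—E (6): add — endpoints in different components.
C—F (6): add — endpoints in different components.
B—C (13): add — endpoints in different components.
The 5th edge added is B—C.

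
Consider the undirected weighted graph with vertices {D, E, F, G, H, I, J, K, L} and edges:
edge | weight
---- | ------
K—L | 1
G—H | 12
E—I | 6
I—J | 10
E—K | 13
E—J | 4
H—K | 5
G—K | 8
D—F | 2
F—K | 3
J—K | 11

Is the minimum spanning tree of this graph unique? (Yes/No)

Yes

Sort edges by weight, then run Kruskal:
K—L (1): add — endpoints in different components.
D—F (2): add — endpoints in different components.
F—K (3): add — endpoints in different components.
E—J (4): add — endpoints in different components.
H—K (5): add — endpoints in different components.
E—I (6): add — endpoints in different components.
G—K (8): add — endpoints in different components.
I—J (10): skip — I and J already connected.
J—K (11): add — endpoints in different components.
Every non-tree edge has weight strictly greater than the heaviest edge on the tree path between its endpoints, so the MST is unique.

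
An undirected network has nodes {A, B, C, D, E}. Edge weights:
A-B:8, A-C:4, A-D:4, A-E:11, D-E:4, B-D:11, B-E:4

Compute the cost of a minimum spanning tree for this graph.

16

Kruskal's algorithm — process edges by increasing weight (ties by edge label):
A-C (4): add — endpoints in different components.
A-D (4): add — endpoints in different components.
B-E (4): add — endpoints in different components.
D-E (4): add — endpoints in different components.
MST edges: A-C, A-D, B-E, D-E; total weight 4+4+4+4 = 16.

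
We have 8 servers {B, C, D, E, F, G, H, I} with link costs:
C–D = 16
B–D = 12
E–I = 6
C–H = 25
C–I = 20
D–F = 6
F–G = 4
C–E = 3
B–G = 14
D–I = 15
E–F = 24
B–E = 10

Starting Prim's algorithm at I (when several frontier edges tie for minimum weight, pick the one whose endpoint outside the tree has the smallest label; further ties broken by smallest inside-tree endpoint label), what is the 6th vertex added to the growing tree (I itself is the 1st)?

F

Prim, starting at I.
Step 1: frontier [E–I 6, D–I 15, C–I 20] → take E–I (6); add E.
Step 2: frontier [C–E 3, B–E 10, E–F 24, D–I 15, C–I 20] → take C–E (3); add C.
Step 3: frontier [C–D 16, C–H 25, B–E 10, E–F 24, D–I 15] → take B–E (10); add B.
Step 4: frontier [B–D 12, B–G 14, C–D 16, C–H 25, E–F 24, D–I 15] → take B–D (12); add D.
Step 5: frontier [B–G 14, C–H 25, D–F 6, E–F 24] → take D–F (6); add F.
Step 6: frontier [B–G 14, C–H 25, F–G 4] → take F–G (4); add G.
Step 7: frontier [C–H 25] → take C–H (25); add H.
Vertex order: I, E, C, B, D, F, G, H. The 6th vertex is F.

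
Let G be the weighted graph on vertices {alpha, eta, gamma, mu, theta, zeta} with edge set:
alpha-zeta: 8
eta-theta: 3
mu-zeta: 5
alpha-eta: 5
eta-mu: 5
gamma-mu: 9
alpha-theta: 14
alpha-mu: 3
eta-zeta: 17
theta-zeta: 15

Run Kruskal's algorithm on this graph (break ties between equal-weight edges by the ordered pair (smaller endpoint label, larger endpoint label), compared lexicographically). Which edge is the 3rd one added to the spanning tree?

alpha-eta

Kruskal: consider edges lightest-first.
alpha-mu (3): add — endpoints in different components.
eta-theta (3): add — endpoints in different components.
alpha-eta (5): add — endpoints in different components.
eta-mu (5): skip — eta and mu already connected.
mu-zeta (5): add — endpoints in different components.
alpha-zeta (8): skip — zeta and alpha already connected.
gamma-mu (9): add — endpoints in different components.
The 3rd edge added is alpha-eta.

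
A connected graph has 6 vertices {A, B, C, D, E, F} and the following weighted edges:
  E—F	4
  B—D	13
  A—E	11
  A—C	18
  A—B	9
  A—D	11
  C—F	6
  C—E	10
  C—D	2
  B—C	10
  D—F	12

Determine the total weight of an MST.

Prim's algorithm from C:
Step 1: frontier [C—D 2, C—F 6, B—C 10, C—E 10, A—C 18] → take C—D (2); add D.
Step 2: frontier [C—F 6, B—C 10, C—E 10, A—C 18, A—D 11, D—F 12, B—D 13] → take C—F (6); add F.
Step 3: frontier [B—C 10, C—E 10, A—C 18, A—D 11, B—D 13, E—F 4] → take E—F (4); add E.
Step 4: frontier [B—C 10, A—C 18, A—D 11, B—D 13, A—E 11] → take B—C (10); add B.
Step 5: frontier [A—B 9, A—C 18, A—D 11, A—E 11] → take A—B (9); add A.
MST edges: C—D, C—F, E—F, B—C, A—B; total weight 2+6+4+10+9 = 31.

31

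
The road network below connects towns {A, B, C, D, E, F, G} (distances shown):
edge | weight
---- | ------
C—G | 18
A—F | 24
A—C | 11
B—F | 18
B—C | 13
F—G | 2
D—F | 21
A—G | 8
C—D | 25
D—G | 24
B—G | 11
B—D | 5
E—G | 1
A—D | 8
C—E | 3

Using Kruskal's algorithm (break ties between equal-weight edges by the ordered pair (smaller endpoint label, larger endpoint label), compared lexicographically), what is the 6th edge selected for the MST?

A-G

Sort edges by weight, then run Kruskal:
E—G (1): add. Components now {A} {B} {C} {D} {E,G} {F}
F—G (2): add. Components now {A} {B} {C} {D} {E,F,G}
C—E (3): add. Components now {A} {B} {C,E,F,G} {D}
B—D (5): add. Components now {A} {B,D} {C,E,F,G}
A—D (8): add. Components now {A,B,D} {C,E,F,G}
A—G (8): add. Components now {A,B,C,D,E,F,G}
The 6th edge added is A—G.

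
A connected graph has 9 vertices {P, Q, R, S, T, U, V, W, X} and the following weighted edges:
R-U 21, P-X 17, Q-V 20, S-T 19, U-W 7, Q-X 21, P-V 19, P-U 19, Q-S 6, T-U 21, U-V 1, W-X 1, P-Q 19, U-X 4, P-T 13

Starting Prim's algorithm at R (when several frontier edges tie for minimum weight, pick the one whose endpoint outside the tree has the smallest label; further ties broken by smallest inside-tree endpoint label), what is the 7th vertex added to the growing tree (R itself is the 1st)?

T

Prim's algorithm from R:
Step 1: cheapest edge leaving the tree is R-U (21); add U.
Step 2: cheapest edge leaving the tree is U-V (1); add V.
Step 3: cheapest edge leaving the tree is U-X (4); add X.
Step 4: cheapest edge leaving the tree is W-X (1); add W.
Step 5: cheapest edge leaving the tree is P-X (17); add P.
Step 6: cheapest edge leaving the tree is P-T (13); add T.
Step 7: cheapest edge leaving the tree is P-Q (19); add Q.
Step 8: cheapest edge leaving the tree is Q-S (6); add S.
Vertex order: R, U, V, X, W, P, T, Q, S. The 7th vertex is T.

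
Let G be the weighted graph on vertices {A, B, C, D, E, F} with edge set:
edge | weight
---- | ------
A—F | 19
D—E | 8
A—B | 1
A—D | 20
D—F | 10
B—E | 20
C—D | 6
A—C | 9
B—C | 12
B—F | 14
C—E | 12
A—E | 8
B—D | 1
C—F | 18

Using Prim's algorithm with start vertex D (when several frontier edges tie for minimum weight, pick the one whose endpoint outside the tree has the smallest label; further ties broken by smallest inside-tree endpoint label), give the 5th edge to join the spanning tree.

Prim, starting at D.
Step 1: cheapest edge leaving the tree is B—D (1); add B.
Step 2: cheapest edge leaving the tree is A—B (1); add A.
Step 3: cheapest edge leaving the tree is C—D (6); add C.
Step 4: cheapest edge leaving the tree is A—E (8); add E.
Step 5: cheapest edge leaving the tree is D—F (10); add F.
The 5th edge added is D—F.

D-F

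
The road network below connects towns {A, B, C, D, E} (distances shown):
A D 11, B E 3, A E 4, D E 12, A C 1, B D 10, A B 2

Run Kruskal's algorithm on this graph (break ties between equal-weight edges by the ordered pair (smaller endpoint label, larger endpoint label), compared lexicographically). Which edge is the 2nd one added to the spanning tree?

A-B

Kruskal: consider edges lightest-first.
A C (1): add. Components now {A,C} {B} {D} {E}
A B (2): add. Components now {A,B,C} {D} {E}
B E (3): add. Components now {A,B,C,E} {D}
A E (4): skip — A and E already connected.
B D (10): add. Components now {A,B,C,D,E}
The 2nd edge added is A B.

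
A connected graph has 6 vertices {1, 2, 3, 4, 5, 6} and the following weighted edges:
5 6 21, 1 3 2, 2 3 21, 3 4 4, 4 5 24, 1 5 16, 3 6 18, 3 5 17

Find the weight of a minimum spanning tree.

61

Prim, starting at 5.
Step 1: cheapest edge leaving the tree is 1 5 (16); add 1.
Step 2: cheapest edge leaving the tree is 1 3 (2); add 3.
Step 3: cheapest edge leaving the tree is 3 4 (4); add 4.
Step 4: cheapest edge leaving the tree is 3 6 (18); add 6.
Step 5: cheapest edge leaving the tree is 2 3 (21); add 2.
MST edges: 1 5, 1 3, 3 4, 3 6, 2 3; total weight 16+2+4+18+21 = 61.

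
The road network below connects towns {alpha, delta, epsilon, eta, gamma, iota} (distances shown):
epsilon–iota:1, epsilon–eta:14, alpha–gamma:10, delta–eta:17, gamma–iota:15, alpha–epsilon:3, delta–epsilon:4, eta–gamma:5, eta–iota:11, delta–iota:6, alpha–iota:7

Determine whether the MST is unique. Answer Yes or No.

Sort edges by weight, then run Kruskal:
epsilon–iota (1): add. Components now {delta} {epsilon,iota} {gamma} {eta} {alpha}
alpha–epsilon (3): add. Components now {delta} {alpha,epsilon,iota} {gamma} {eta}
delta–epsilon (4): add. Components now {alpha,delta,epsilon,iota} {gamma} {eta}
eta–gamma (5): add. Components now {alpha,delta,epsilon,iota} {eta,gamma}
delta–iota (6): skip — delta and iota already connected.
alpha–iota (7): skip — iota and alpha already connected.
alpha–gamma (10): add. Components now {alpha,delta,epsilon,eta,gamma,iota}
Every non-tree edge has weight strictly greater than the heaviest edge on the tree path between its endpoints, so the MST is unique.

Yes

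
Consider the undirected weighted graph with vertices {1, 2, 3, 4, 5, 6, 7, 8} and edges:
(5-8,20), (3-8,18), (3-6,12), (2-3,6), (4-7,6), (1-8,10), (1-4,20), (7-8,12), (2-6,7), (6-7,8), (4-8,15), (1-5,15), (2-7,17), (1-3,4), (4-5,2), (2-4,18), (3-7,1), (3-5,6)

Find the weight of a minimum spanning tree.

36

Sort edges by weight, then run Kruskal:
3-7 (1): add — endpoints in different components.
4-5 (2): add — endpoints in different components.
1-3 (4): add — endpoints in different components.
2-3 (6): add — endpoints in different components.
3-5 (6): add — endpoints in different components.
4-7 (6): skip — 4 and 7 already connected.
2-6 (7): add — endpoints in different components.
6-7 (8): skip — 6 and 7 already connected.
1-8 (10): add — endpoints in different components.
MST edges: 3-7, 4-5, 1-3, 2-3, 3-5, 2-6, 1-8; total weight 1+2+4+6+6+7+10 = 36.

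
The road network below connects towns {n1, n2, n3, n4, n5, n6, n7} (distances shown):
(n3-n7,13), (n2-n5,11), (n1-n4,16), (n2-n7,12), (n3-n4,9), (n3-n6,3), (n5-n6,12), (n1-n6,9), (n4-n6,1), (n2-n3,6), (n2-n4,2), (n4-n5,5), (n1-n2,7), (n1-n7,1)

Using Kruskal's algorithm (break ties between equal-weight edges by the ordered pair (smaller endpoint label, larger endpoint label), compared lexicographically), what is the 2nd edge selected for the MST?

n4-n6

Kruskal's algorithm — process edges by increasing weight (ties by edge label):
n1-n7 (1): add. Components now {n5} {n4} {n1,n7} {n3} {n6} {n2}
n4-n6 (1): add. Components now {n5} {n4,n6} {n1,n7} {n3} {n2}
n2-n4 (2): add. Components now {n5} {n2,n4,n6} {n1,n7} {n3}
n3-n6 (3): add. Components now {n5} {n2,n3,n4,n6} {n1,n7}
n4-n5 (5): add. Components now {n2,n3,n4,n5,n6} {n1,n7}
n2-n3 (6): skip — n3 and n2 already connected.
n1-n2 (7): add. Components now {n1,n2,n3,n4,n5,n6,n7}
The 2nd edge added is n4-n6.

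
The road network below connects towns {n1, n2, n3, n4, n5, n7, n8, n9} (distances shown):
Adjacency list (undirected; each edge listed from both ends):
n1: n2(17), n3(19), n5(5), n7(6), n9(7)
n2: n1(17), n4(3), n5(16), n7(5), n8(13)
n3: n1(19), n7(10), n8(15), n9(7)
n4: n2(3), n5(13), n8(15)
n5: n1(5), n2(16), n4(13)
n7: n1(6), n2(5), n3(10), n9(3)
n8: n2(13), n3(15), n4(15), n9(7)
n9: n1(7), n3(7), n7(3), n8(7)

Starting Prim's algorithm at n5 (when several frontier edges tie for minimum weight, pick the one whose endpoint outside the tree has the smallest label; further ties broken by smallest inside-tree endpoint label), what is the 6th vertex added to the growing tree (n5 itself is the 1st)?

Prim, starting at n5.
Step 1: cheapest edge leaving the tree is n1–n5 (5); add n1.
Step 2: cheapest edge leaving the tree is n1–n7 (6); add n7.
Step 3: cheapest edge leaving the tree is n7–n9 (3); add n9.
Step 4: cheapest edge leaving the tree is n2–n7 (5); add n2.
Step 5: cheapest edge leaving the tree is n2–n4 (3); add n4.
Step 6: cheapest edge leaving the tree is n3–n9 (7); add n3.
Step 7: cheapest edge leaving the tree is n8–n9 (7); add n8.
Vertex order: n5, n1, n7, n9, n2, n4, n3, n8. The 6th vertex is n4.

n4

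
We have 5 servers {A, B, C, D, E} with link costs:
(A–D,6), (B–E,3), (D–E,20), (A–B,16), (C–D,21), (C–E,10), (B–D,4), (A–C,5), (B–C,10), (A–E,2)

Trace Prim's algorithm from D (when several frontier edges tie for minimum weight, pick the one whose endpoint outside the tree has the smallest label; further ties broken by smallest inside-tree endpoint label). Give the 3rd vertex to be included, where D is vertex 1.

Prim, starting at D.
Step 1: cheapest edge leaving the tree is B–D (4); add B.
Step 2: cheapest edge leaving the tree is B–E (3); add E.
Step 3: cheapest edge leaving the tree is A–E (2); add A.
Step 4: cheapest edge leaving the tree is A–C (5); add C.
Vertex order: D, B, E, A, C. The 3rd vertex is E.

E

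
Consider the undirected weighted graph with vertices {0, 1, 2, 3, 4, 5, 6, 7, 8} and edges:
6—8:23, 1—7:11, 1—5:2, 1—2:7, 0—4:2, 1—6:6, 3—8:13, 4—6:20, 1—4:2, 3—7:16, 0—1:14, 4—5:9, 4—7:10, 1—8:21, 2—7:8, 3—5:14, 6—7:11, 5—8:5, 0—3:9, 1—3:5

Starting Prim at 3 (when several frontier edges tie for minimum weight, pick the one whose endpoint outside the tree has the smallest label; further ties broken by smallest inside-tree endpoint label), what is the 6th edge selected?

Prim, starting at 3.
Step 1: cheapest edge leaving the tree is 1—3 (5); add 1.
Step 2: cheapest edge leaving the tree is 1—4 (2); add 4.
Step 3: cheapest edge leaving the tree is 0—4 (2); add 0.
Step 4: cheapest edge leaving the tree is 1—5 (2); add 5.
Step 5: cheapest edge leaving the tree is 5—8 (5); add 8.
Step 6: cheapest edge leaving the tree is 1—6 (6); add 6.
Step 7: cheapest edge leaving the tree is 1—2 (7); add 2.
Step 8: cheapest edge leaving the tree is 2—7 (8); add 7.
The 6th edge added is 1—6.

1-6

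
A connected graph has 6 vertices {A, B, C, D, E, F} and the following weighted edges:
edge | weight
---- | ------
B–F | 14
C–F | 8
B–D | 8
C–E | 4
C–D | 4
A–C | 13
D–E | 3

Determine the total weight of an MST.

36

Kruskal's algorithm — process edges by increasing weight (ties by edge label):
D–E (3): add. Components now {A} {B} {C} {D,E} {F}
C–D (4): add. Components now {A} {B} {C,D,E} {F}
C–E (4): skip — C and E already connected.
B–D (8): add. Components now {A} {B,C,D,E} {F}
C–F (8): add. Components now {A} {B,C,D,E,F}
A–C (13): add. Components now {A,B,C,D,E,F}
MST edges: D–E, C–D, B–D, C–F, A–C; total weight 3+4+8+8+13 = 36.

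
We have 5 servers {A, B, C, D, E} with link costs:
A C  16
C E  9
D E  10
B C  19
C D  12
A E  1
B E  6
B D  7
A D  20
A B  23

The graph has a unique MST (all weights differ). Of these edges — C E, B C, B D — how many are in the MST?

2

Kruskal's algorithm — process edges by increasing weight (ties by edge label):
A E (1): add. Components now {A,E} {B} {C} {D}
B E (6): add. Components now {A,B,E} {C} {D}
B D (7): add. Components now {A,B,D,E} {C}
C E (9): add. Components now {A,B,C,D,E}
MST edge set: {A E, B E, B D, C E}.
Of the listed edges, {C E, B D} are in the MST → 2.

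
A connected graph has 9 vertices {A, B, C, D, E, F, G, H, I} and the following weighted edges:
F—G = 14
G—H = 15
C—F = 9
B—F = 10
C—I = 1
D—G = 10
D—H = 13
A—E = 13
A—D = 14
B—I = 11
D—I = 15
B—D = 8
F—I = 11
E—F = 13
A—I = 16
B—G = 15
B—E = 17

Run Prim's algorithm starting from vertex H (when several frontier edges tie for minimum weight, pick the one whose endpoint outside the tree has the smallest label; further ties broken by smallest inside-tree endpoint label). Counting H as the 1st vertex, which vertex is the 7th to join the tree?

G

Grow the tree from H using Prim:
Step 1: cheapest edge leaving the tree is D—H (13); add D.
Step 2: cheapest edge leaving the tree is B—D (8); add B.
Step 3: cheapest edge leaving the tree is B—F (10); add F.
Step 4: cheapest edge leaving the tree is C—F (9); add C.
Step 5: cheapest edge leaving the tree is C—I (1); add I.
Step 6: cheapest edge leaving the tree is D—G (10); add G.
Step 7: cheapest edge leaving the tree is E—F (13); add E.
Step 8: cheapest edge leaving the tree is A—E (13); add A.
Vertex order: H, D, B, F, C, I, G, E, A. The 7th vertex is G.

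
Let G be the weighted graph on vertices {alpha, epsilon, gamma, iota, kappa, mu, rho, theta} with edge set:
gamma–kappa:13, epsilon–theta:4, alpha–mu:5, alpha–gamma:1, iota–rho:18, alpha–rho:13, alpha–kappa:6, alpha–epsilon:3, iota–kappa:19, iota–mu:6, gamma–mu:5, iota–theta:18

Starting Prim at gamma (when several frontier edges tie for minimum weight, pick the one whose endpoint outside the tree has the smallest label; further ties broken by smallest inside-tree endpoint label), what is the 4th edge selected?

alpha-mu

Prim, starting at gamma.
Step 1: frontier [alpha–gamma 1, gamma–mu 5, gamma–kappa 13] → take alpha–gamma (1); add alpha.
Step 2: frontier [alpha–epsilon 3, alpha–mu 5, alpha–kappa 6, alpha–rho 13, gamma–mu 5, gamma–kappa 13] → take alpha–epsilon (3); add epsilon.
Step 3: frontier [alpha–mu 5, alpha–kappa 6, alpha–rho 13, epsilon–theta 4, gamma–mu 5, gamma–kappa 13] → take epsilon–theta (4); add theta.
Step 4: frontier [alpha–mu 5, alpha–kappa 6, alpha–rho 13, gamma–mu 5, gamma–kappa 13, iota–theta 18] → take alpha–mu (5); add mu.
Step 5: frontier [alpha–kappa 6, alpha–rho 13, gamma–kappa 13, iota–mu 6, iota–theta 18] → take iota–mu (6); add iota.
Step 6: frontier [alpha–kappa 6, alpha–rho 13, gamma–kappa 13, iota–rho 18, iota–kappa 19] → take alpha–kappa (6); add kappa.
Step 7: frontier [alpha–rho 13, iota–rho 18] → take alpha–rho (13); add rho.
The 4th edge added is alpha–mu.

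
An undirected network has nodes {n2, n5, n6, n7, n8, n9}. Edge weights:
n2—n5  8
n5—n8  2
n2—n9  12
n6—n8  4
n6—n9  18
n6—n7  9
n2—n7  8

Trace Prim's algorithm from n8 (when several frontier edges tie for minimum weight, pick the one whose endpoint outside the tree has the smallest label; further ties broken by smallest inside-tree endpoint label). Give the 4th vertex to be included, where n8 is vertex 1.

Prim's algorithm from n8:
Step 1: cheapest edge leaving the tree is n5—n8 (2); add n5.
Step 2: cheapest edge leaving the tree is n6—n8 (4); add n6.
Step 3: cheapest edge leaving the tree is n2—n5 (8); add n2.
Step 4: cheapest edge leaving the tree is n2—n7 (8); add n7.
Step 5: cheapest edge leaving the tree is n2—n9 (12); add n9.
Vertex order: n8, n5, n6, n2, n7, n9. The 4th vertex is n2.

n2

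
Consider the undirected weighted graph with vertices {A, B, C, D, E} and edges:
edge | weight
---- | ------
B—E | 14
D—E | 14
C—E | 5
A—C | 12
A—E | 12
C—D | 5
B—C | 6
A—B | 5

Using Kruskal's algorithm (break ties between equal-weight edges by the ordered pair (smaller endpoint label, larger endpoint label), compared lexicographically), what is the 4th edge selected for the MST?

B-C

Sort edges by weight, then run Kruskal:
A—B (5): add — endpoints in different components.
C—D (5): add — endpoints in different components.
C—E (5): add — endpoints in different components.
B—C (6): add — endpoints in different components.
The 4th edge added is B—C.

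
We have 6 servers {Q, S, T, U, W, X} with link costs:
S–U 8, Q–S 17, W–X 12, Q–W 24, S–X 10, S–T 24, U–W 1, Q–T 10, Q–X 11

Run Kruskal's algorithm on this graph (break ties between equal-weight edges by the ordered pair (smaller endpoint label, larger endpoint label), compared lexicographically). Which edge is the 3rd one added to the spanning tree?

Q-T

Kruskal: consider edges lightest-first.
U–W (1): add. Components now {U,W} {X} {S} {Q} {T}
S–U (8): add. Components now {S,U,W} {X} {Q} {T}
Q–T (10): add. Components now {S,U,W} {X} {Q,T}
S–X (10): add. Components now {S,U,W,X} {Q,T}
Q–X (11): add. Components now {Q,S,T,U,W,X}
The 3rd edge added is Q–T.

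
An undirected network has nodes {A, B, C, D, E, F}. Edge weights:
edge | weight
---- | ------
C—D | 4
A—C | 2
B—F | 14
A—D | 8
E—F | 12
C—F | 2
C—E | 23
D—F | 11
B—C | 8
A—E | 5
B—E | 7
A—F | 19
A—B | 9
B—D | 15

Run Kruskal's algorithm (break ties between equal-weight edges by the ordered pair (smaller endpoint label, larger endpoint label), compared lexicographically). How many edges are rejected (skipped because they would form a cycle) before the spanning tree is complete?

Sort edges by weight, then run Kruskal:
A—C (2): add — endpoints in different components.
C—F (2): add — endpoints in different components.
C—D (4): add — endpoints in different components.
A—E (5): add — endpoints in different components.
B—E (7): add — endpoints in different components.
Edges rejected before the tree was complete: 0.

0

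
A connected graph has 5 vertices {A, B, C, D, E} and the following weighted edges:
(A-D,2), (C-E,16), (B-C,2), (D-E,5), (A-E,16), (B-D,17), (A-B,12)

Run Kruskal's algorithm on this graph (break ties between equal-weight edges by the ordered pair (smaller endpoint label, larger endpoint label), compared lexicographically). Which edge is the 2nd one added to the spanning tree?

Kruskal: consider edges lightest-first.
A-D (2): add. Components now {A,D} {B} {C} {E}
B-C (2): add. Components now {A,D} {B,C} {E}
D-E (5): add. Components now {A,D,E} {B,C}
A-B (12): add. Components now {A,B,C,D,E}
The 2nd edge added is B-C.

B-C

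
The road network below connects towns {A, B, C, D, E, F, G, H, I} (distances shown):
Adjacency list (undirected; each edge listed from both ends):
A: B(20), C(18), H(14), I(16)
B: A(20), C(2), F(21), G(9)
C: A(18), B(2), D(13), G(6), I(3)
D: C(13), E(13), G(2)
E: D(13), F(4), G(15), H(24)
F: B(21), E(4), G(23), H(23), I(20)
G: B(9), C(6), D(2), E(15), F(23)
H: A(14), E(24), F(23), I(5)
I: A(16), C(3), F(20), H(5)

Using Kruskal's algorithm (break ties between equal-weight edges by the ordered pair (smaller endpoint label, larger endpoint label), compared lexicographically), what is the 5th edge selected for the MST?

Kruskal's algorithm — process edges by increasing weight (ties by edge label):
B–C (2): add — endpoints in different components.
D–G (2): add — endpoints in different components.
C–I (3): add — endpoints in different components.
E–F (4): add — endpoints in different components.
H–I (5): add — endpoints in different components.
C–G (6): add — endpoints in different components.
B–G (9): skip — B and G already connected.
C–D (13): skip — C and D already connected.
D–E (13): add — endpoints in different components.
A–H (14): add — endpoints in different components.
The 5th edge added is H–I.

H-I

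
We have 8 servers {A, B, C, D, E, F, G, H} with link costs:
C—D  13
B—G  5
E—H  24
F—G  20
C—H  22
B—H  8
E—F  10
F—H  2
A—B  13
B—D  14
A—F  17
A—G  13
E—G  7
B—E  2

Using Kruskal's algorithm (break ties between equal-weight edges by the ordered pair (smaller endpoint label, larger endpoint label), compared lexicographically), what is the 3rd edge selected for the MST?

B-G

Sort edges by weight, then run Kruskal:
B—E (2): add — endpoints in different components.
F—H (2): add — endpoints in different components.
B—G (5): add — endpoints in different components.
E—G (7): skip — E and G already connected.
B—H (8): add — endpoints in different components.
E—F (10): skip — E and F already connected.
A—B (13): add — endpoints in different components.
A—G (13): skip — A and G already connected.
C—D (13): add — endpoints in different components.
B—D (14): add — endpoints in different components.
The 3rd edge added is B—G.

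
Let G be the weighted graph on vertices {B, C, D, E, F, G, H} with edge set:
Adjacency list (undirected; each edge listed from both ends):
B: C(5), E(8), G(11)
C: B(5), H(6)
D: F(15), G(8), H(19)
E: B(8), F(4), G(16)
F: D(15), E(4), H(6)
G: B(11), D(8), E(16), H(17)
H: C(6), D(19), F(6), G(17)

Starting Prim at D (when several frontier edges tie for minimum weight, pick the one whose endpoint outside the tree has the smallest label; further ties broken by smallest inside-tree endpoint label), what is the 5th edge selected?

Prim, starting at D.
Step 1: cheapest edge leaving the tree is D–G (8); add G.
Step 2: cheapest edge leaving the tree is B–G (11); add B.
Step 3: cheapest edge leaving the tree is B–C (5); add C.
Step 4: cheapest edge leaving the tree is C–H (6); add H.
Step 5: cheapest edge leaving the tree is F–H (6); add F.
Step 6: cheapest edge leaving the tree is E–F (4); add E.
The 5th edge added is F–H.

F-H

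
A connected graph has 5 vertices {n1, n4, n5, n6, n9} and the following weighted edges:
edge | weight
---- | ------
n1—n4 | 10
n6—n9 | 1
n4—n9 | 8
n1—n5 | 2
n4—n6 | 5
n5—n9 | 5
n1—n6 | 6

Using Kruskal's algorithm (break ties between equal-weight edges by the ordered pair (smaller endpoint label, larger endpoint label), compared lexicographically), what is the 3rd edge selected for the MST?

n4-n6

Kruskal's algorithm — process edges by increasing weight (ties by edge label):
n6—n9 (1): add. Components now {n6,n9} {n5} {n1} {n4}
n1—n5 (2): add. Components now {n6,n9} {n1,n5} {n4}
n4—n6 (5): add. Components now {n4,n6,n9} {n1,n5}
n5—n9 (5): add. Components now {n1,n4,n5,n6,n9}
The 3rd edge added is n4—n6.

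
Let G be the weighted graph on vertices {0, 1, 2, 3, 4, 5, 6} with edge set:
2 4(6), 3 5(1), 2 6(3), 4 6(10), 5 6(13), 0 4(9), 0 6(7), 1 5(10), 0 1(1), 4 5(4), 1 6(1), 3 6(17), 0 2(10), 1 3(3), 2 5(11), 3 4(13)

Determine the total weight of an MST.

Prim's algorithm from 6:
Step 1: cheapest edge leaving the tree is 1 6 (1); add 1.
Step 2: cheapest edge leaving the tree is 0 1 (1); add 0.
Step 3: cheapest edge leaving the tree is 2 6 (3); add 2.
Step 4: cheapest edge leaving the tree is 1 3 (3); add 3.
Step 5: cheapest edge leaving the tree is 3 5 (1); add 5.
Step 6: cheapest edge leaving the tree is 4 5 (4); add 4.
MST edges: 1 6, 0 1, 2 6, 1 3, 3 5, 4 5; total weight 1+1+3+3+1+4 = 13.

13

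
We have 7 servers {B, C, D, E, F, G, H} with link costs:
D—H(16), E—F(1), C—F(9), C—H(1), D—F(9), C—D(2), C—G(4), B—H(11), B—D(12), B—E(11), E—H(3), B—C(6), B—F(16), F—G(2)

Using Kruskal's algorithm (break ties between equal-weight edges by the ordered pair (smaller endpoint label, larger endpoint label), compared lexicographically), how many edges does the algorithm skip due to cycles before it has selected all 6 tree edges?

Sort edges by weight, then run Kruskal:
C—H (1): add — endpoints in different components.
E—F (1): add — endpoints in different components.
C—D (2): add — endpoints in different components.
F—G (2): add — endpoints in different components.
E—H (3): add — endpoints in different components.
C—G (4): skip — C and G already connected.
B—C (6): add — endpoints in different components.
Edges rejected before the tree was complete: 1.

1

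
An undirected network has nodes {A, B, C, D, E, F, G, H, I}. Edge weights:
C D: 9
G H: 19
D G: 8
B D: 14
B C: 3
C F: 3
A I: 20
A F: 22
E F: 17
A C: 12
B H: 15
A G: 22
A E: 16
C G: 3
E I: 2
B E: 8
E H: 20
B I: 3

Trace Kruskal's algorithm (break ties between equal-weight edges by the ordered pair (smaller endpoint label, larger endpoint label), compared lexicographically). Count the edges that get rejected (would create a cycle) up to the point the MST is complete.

Kruskal: consider edges lightest-first.
E I (2): add — endpoints in different components.
B C (3): add — endpoints in different components.
B I (3): add — endpoints in different components.
C F (3): add — endpoints in different components.
C G (3): add — endpoints in different components.
B E (8): skip — B and E already connected.
D G (8): add — endpoints in different components.
C D (9): skip — C and D already connected.
A C (12): add — endpoints in different components.
B D (14): skip — B and D already connected.
B H (15): add — endpoints in different components.
Edges rejected before the tree was complete: 3.

3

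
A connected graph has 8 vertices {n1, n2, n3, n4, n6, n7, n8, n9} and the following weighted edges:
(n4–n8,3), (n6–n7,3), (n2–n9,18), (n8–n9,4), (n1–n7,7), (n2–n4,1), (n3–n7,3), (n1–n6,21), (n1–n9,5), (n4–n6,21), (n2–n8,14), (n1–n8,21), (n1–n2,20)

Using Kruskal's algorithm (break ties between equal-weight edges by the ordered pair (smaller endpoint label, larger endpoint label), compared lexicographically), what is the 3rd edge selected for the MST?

n4-n8

Sort edges by weight, then run Kruskal:
n2–n4 (1): add — endpoints in different components.
n3–n7 (3): add — endpoints in different components.
n4–n8 (3): add — endpoints in different components.
n6–n7 (3): add — endpoints in different components.
n8–n9 (4): add — endpoints in different components.
n1–n9 (5): add — endpoints in different components.
n1–n7 (7): add — endpoints in different components.
The 3rd edge added is n4–n8.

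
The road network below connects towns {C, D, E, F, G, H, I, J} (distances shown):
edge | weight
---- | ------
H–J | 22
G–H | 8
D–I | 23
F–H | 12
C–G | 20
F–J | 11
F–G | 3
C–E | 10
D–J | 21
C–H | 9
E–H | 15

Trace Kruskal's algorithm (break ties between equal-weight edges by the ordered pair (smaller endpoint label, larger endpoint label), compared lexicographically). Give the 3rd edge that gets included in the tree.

C-H

Kruskal's algorithm — process edges by increasing weight (ties by edge label):
F–G (3): add — endpoints in different components.
G–H (8): add — endpoints in different components.
C–H (9): add — endpoints in different components.
C–E (10): add — endpoints in different components.
F–J (11): add — endpoints in different components.
F–H (12): skip — F and H already connected.
E–H (15): skip — E and H already connected.
C–G (20): skip — C and G already connected.
D–J (21): add — endpoints in different components.
H–J (22): skip — H and J already connected.
D–I (23): add — endpoints in different components.
The 3rd edge added is C–H.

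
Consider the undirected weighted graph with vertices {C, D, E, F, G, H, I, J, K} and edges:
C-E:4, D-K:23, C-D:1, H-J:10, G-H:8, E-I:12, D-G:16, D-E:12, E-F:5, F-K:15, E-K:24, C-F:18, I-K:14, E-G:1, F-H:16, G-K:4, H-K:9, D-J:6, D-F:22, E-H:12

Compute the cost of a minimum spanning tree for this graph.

Prim's algorithm from H:
Step 1: cheapest edge leaving the tree is G-H (8); add G.
Step 2: cheapest edge leaving the tree is E-G (1); add E.
Step 3: cheapest edge leaving the tree is C-E (4); add C.
Step 4: cheapest edge leaving the tree is C-D (1); add D.
Step 5: cheapest edge leaving the tree is G-K (4); add K.
Step 6: cheapest edge leaving the tree is E-F (5); add F.
Step 7: cheapest edge leaving the tree is D-J (6); add J.
Step 8: cheapest edge leaving the tree is E-I (12); add I.
MST edges: G-H, E-G, C-E, C-D, G-K, E-F, D-J, E-I; total weight 8+1+4+1+4+5+6+12 = 41.

41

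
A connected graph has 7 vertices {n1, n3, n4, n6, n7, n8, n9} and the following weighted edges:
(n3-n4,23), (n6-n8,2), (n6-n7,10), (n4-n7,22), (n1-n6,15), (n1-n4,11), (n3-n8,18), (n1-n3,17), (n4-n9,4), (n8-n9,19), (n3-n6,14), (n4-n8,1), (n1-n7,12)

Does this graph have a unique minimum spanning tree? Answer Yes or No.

Sort edges by weight, then run Kruskal:
n4-n8 (1): add — endpoints in different components.
n6-n8 (2): add — endpoints in different components.
n4-n9 (4): add — endpoints in different components.
n6-n7 (10): add — endpoints in different components.
n1-n4 (11): add — endpoints in different components.
n1-n7 (12): skip — n1 and n7 already connected.
n3-n6 (14): add — endpoints in different components.
Every non-tree edge has weight strictly greater than the heaviest edge on the tree path between its endpoints, so the MST is unique.

Yes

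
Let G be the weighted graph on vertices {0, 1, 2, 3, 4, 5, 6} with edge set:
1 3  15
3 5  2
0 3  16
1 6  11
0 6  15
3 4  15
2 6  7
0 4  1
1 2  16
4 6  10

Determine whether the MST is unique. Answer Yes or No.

No

Kruskal's algorithm — process edges by increasing weight (ties by edge label):
0 4 (1): add. Components now {0,4} {1} {2} {3} {5} {6}
3 5 (2): add. Components now {0,4} {1} {2} {3,5} {6}
2 6 (7): add. Components now {0,4} {1} {2,6} {3,5}
4 6 (10): add. Components now {0,2,4,6} {1} {3,5}
1 6 (11): add. Components now {0,1,2,4,6} {3,5}
0 6 (15): skip — 0 and 6 already connected.
1 3 (15): add. Components now {0,1,2,3,4,5,6}
Non-tree edge 3 4 has weight 15, equal to the heaviest edge on its tree cycle — swapping gives another MST of the same weight. Not unique.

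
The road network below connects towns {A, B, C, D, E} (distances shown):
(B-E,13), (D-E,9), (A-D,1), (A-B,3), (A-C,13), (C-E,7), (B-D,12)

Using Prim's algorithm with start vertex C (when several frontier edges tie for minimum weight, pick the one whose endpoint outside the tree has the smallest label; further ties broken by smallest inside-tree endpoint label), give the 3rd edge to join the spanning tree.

Prim's algorithm from C:
Step 1: frontier [C-E 7, A-C 13] → take C-E (7); add E.
Step 2: frontier [A-C 13, D-E 9, B-E 13] → take D-E (9); add D.
Step 3: frontier [A-C 13, A-D 1, B-D 12, B-E 13] → take A-D (1); add A.
Step 4: frontier [A-B 3, B-D 12, B-E 13] → take A-B (3); add B.
The 3rd edge added is A-D.

A-D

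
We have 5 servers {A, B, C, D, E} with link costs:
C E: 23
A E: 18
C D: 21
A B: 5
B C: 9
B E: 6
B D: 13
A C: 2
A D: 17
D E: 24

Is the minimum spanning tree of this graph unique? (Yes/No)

Sort edges by weight, then run Kruskal:
A C (2): add. Components now {A,C} {B} {D} {E}
A B (5): add. Components now {A,B,C} {D} {E}
B E (6): add. Components now {A,B,C,E} {D}
B C (9): skip — B and C already connected.
B D (13): add. Components now {A,B,C,D,E}
Every non-tree edge has weight strictly greater than the heaviest edge on the tree path between its endpoints, so the MST is unique.

Yes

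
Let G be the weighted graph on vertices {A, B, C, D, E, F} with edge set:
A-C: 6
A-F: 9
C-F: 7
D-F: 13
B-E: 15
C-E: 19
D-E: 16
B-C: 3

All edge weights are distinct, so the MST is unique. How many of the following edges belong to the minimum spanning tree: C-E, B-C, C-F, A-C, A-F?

Kruskal's algorithm — process edges by increasing weight (ties by edge label):
B-C (3): add. Components now {A} {B,C} {D} {E} {F}
A-C (6): add. Components now {A,B,C} {D} {E} {F}
C-F (7): add. Components now {A,B,C,F} {D} {E}
A-F (9): skip — A and F already connected.
D-F (13): add. Components now {A,B,C,D,F} {E}
B-E (15): add. Components now {A,B,C,D,E,F}
MST edge set: {B-C, A-C, C-F, D-F, B-E}.
Of the listed edges, {B-C, C-F, A-C} are in the MST → 3.

3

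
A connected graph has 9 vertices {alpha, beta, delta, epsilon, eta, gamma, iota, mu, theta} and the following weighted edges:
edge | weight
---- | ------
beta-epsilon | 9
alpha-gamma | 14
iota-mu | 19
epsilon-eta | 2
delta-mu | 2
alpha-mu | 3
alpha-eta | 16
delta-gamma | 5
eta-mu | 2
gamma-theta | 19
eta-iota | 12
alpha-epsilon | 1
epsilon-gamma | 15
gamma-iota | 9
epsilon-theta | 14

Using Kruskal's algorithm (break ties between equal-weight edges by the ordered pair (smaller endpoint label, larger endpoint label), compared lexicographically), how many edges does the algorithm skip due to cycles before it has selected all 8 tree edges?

3

Sort edges by weight, then run Kruskal:
alpha-epsilon (1): add — endpoints in different components.
delta-mu (2): add — endpoints in different components.
epsilon-eta (2): add — endpoints in different components.
eta-mu (2): add — endpoints in different components.
alpha-mu (3): skip — alpha and mu already connected.
delta-gamma (5): add — endpoints in different components.
beta-epsilon (9): add — endpoints in different components.
gamma-iota (9): add — endpoints in different components.
eta-iota (12): skip — eta and iota already connected.
alpha-gamma (14): skip — alpha and gamma already connected.
epsilon-theta (14): add — endpoints in different components.
Edges rejected before the tree was complete: 3.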